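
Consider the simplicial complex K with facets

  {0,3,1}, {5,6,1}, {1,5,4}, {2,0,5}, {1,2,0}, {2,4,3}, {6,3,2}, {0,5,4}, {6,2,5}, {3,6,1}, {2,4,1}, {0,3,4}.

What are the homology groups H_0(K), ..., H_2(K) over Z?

H_0 ≅ Z,  H_1 ≅ Z/2Z,  H_2 = 0.

Take the total order 0 < 1 < 2 < 3 < 4 < 5 < 6 on the vertex set. Then K (dimension 2) consists of the simplices:

  0-simplices (7): [0], [1], [2], [3], [4], [5], [6]
  1-simplices (18): [0,1], [0,2], [0,3], [0,4], [0,5], [1,2], [1,3], [1,4], [1,5], [1,6], [2,3], [2,4], [2,5], [2,6], [3,4], [3,6], [4,5], [5,6]
  2-simplices (12): [0,1,2], [0,1,3], [0,2,5], [0,3,4], [0,4,5], [1,2,4], [1,3,6], [1,4,5], [1,5,6], [2,3,4], [2,3,6], [2,5,6]

so the chain groups are C_0 ≅ Z^7, C_1 ≅ Z^18, C_2 ≅ Z^12.

The boundary map ∂_1: C_1 → C_0 sends each edge [p,q] (with p < q) to q − p. For instance
  ∂[0,1] = [1] − [0].
This gives a 7×18 integer matrix of rank 6; reducing to Smith normal form yields diagonal entries (1,1,1,1,1,1).

The boundary map ∂_2: C_2 → C_1 maps a triangle to the signed sum of its edges. For instance
  ∂[0,3,4] = [3,4] − [0,4] + [0,3],
  ∂[2,5,6] = [5,6] − [2,6] + [2,5].
As a 18×12 matrix over Z this has rank 12, with invariant factors (1,1,1,1,1,1,1,1,1,1,1,2).

From H_k ≅ ker(∂_k) / im(∂_{k+1}) we obtain:

  H_0: rank C_0 − rank ∂_1 = 7 − 6 = 1, and the invariant factors of ∂_1 are all 1, so H_0 ≅ Z.
  H_1: rank ker ∂_1 − rank ∂_2 = (18 − 6) − 12 = 0, and ∂_2 has invariant factor 2 > 1, so H_1 ≅ Z/2Z.
  H_2: rank ker ∂_2 − rank ∂_3 = (12 − 12) − 0 = 0, and there is no ∂_3, so H_2 ≅ 0.

As a check, the Euler characteristic is 7 − 18 + 12 = 1, which agrees with 1 − 0 + 0 = 1.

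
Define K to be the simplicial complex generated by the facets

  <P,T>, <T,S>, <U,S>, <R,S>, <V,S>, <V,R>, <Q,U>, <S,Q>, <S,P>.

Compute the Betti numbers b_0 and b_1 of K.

Order the vertices as P < Q < R < S < T < U < V. Listing each simplex with vertices in this order, K has dimension 1 with simplices:

  0-simplices (7): P, Q, R, S, T, U, V
  1-simplices (9): PS, PT, QS, QU, RS, RV, ST, SU, SV

giving chain groups C_0 ≅ Z^7, C_1 ≅ Z^9.

∂_1: C_1 → C_0 is given by ∂[p,q] = [q] − [p].
The resulting 7×9 matrix has rank 6, and its Smith normal form has invariant factors (1,1,1,1,1,1).

Now H_k = ker ∂_k / im ∂_{k+1}, so:

  H_0: rank C_0 − rank ∂_1 = 7 − 6 = 1, and the invariant factors of ∂_1 are all 1, so H_0 = Z.
  H_1: rank ker ∂_1 − rank ∂_2 = (9 − 6) − 0 = 3, and there is no ∂_2, so H_1 = Z^3.

(K is a triangulation of a wedge of 3 circles.)

Hence the Betti numbers are b_0 = 1, b_1 = 3.

b_0 = 1, b_1 = 3.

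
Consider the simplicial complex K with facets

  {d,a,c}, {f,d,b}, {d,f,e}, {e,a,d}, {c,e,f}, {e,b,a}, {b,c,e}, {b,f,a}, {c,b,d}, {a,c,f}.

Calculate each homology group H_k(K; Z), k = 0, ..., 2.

We work with the vertex ordering a < b < c < d < e < f. The simplices of K, each written with vertices in increasing order, are:

  0-simplices (6): a, b, c, d, e, f
  1-simplices (15): ab, ac, ad, ae, af, bc, bd, be, bf, cd, ce, cf, de, df, ef
  2-simplices (10): abe, abf, acd, acf, ade, bcd, bce, bdf, cef, def

Hence C_0 ≅ Z^6, C_1 ≅ Z^15, C_2 ≅ Z^10.

The boundary map ∂_1: C_1 → C_0 sends each edge [p,q] (with p < q) to q − p. For instance
  ∂ae = e − a.
This gives a 6×15 integer matrix of rank 5; reducing to Smith normal form yields diagonal entries (1,1,1,1,1).

Boundary ∂_2: C_2 → C_1 acts by ∂[p,q,r] = [q,r] − [p,r] + [p,q]. For instance
  ∂acd = cd − ad + ac,
  ∂bdf = df − bf + bd.
As a 15×10 matrix over Z this has rank 10, with invariant factors (1,1,1,1,1,1,1,1,1,2).

Reading off H_k = ker ∂_k / im ∂_{k+1}:

  H_0: rank C_0 − rank ∂_1 = 6 − 5 = 1, and the invariant factors of ∂_1 are all 1, so H_0 = Z.
  H_1: rank ker ∂_1 − rank ∂_2 = (15 − 5) − 10 = 0, and ∂_2 has invariant factor 2 > 1, so H_1 = Z/2Z.
  H_2: rank ker ∂_2 − rank ∂_3 = (10 − 10) − 0 = 0, and there is no ∂_3, so H_2 = 0.

As a check, the Euler characteristic is 6 − 15 + 10 = 1, which agrees with 1 − 0 + 0 = 1.

H_0 = Z,  H_1 = Z/2Z,  H_2 = 0.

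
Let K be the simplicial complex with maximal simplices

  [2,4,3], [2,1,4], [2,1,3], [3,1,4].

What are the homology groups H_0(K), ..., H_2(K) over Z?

We work with the vertex ordering 1 < 2 < 3 < 4. The simplices of K, each written with vertices in increasing order, are:

  0-simplices (4): [1], [2], [3], [4]
  1-simplices (6): [1,2], [1,3], [1,4], [2,3], [2,4], [3,4]
  2-simplices (4): [1,2,3], [1,2,4], [1,3,4], [2,3,4]

giving chain groups C_0 ≅ Z^4, C_1 ≅ Z^6, C_2 ≅ Z^4.

∂_1: C_1 → C_0 sends each edge [p,q] (with p < q) to q − p. For instance
  ∂[2,4] = [4] − [2].
This gives a 4×6 integer matrix of rank 3; reducing to Smith normal form yields diagonal entries (1,1,1).

The boundary map ∂_2: C_2 → C_1 maps a triangle to the signed sum of its edges. For instance
  ∂[1,2,4] = [2,4] − [1,4] + [1,2],
  ∂[2,3,4] = [3,4] − [2,4] + [2,3].
The resulting 6×4 matrix has rank 3, and its Smith normal form has invariant factors (1,1,1).

Now H_k = ker ∂_k / im ∂_{k+1}, so:

  H_0: rank C_0 − rank ∂_1 = 4 − 3 = 1, and the invariant factors of ∂_1 are all 1, so H_0 = Z.
  H_1: rank ker ∂_1 − rank ∂_2 = (6 − 3) − 3 = 0, and the invariant factors of ∂_2 are all 1, so H_1 = 0.
  H_2: rank ker ∂_2 − rank ∂_3 = (4 − 3) − 0 = 1, and there is no ∂_3, so H_2 = Z.

As a check, the Euler characteristic is 4 − 6 + 4 = 2, which agrees with 1 − 0 + 1 = 2.
(K is a triangulation of the 2-sphere S^2.)

H_0 = Z,  H_1 = 0,  H_2 = Z.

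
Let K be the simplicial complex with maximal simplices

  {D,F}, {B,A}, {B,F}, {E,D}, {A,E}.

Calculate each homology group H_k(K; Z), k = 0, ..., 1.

Fix the vertex order A < B < D < E < F and write every simplex with vertices in increasing order. Then dim K = 1 and the simplices of K are:

  0-simplices (5): A, B, D, E, F
  1-simplices (5): AB, AE, BF, DE, DF

Hence C_0 ≅ Z^5, C_1 ≅ Z^5.

∂_1: C_1 → C_0 sends each edge [p,q] (with p < q) to q − p. For instance
  ∂AB = B − A.
As a 5×5 matrix over Z this has rank 4, with invariant factors (1,1,1,1).

Reading off H_k = ker ∂_k / im ∂_{k+1}:

  H_0: rank C_0 − rank ∂_1 = 5 − 4 = 1, and the invariant factors of ∂_1 are all 1, so H_0 = Z.
  H_1: rank ker ∂_1 − rank ∂_2 = (5 − 4) − 0 = 1, and there is no ∂_2, so H_1 = Z.

As a check, the Euler characteristic is 5 − 5 = 0, which agrees with 1 − 1 = 0.

H_0 ≅ Z,  H_1 ≅ Z.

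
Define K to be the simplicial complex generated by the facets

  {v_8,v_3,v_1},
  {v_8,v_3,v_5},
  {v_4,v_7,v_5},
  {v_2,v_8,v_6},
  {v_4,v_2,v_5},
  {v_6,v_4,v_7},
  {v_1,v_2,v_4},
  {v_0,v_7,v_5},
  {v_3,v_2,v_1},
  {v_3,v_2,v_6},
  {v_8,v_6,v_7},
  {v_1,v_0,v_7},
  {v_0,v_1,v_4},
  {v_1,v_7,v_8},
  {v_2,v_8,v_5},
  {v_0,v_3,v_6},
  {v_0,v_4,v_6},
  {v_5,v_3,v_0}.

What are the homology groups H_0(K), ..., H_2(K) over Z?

H_0 = Z,  H_1 = Z ⊕ Z/2Z,  H_2 = 0.

Order the vertices as v_0 < v_1 < v_2 < v_3 < v_4 < v_5 < v_6 < v_7 < v_8. Listing each simplex with vertices in this order, K has dimension 2 with simplices:

  0-simplices (9): [v_0], [v_1], [v_2], [v_3], [v_4], [v_5], [v_6], [v_7], [v_8]
  1-simplices (27): (27 of them)
  2-simplices (18): (18 of them)

giving chain groups C_0 ≅ Z^9, C_1 ≅ Z^27, C_2 ≅ Z^18.

Boundary ∂_1: C_1 → C_0 sends each edge [p,q] (with p < q) to q − p. For instance
  ∂[v_3,v_6] = [v_6] − [v_3].
As a 9×27 matrix over Z this has rank 8, with invariant factors (1,1,1,1,1,1,1,1).

Boundary ∂_2: C_2 → C_1 sends each 2-simplex [p,q,r] to [q,r] − [p,r] + [p,q]. For instance
  ∂[v_0,v_4,v_6] = [v_4,v_6] − [v_0,v_6] + [v_0,v_4],
  ∂[v_0,v_1,v_4] = [v_1,v_4] − [v_0,v_4] + [v_0,v_1].
The resulting 27×18 matrix has rank 18, and its Smith normal form has invariant factors (1,1,1,1,1,1,1,1,1,1,1,1,1,1,1,1,1,2).

Computing H_k = (kernel of ∂_k) / (image of ∂_{k+1}):

  H_0: rank C_0 − rank ∂_1 = 9 − 8 = 1, and the invariant factors of ∂_1 are all 1, so H_0 = Z.
  H_1: rank ker ∂_1 − rank ∂_2 = (27 − 8) − 18 = 1, and ∂_2 has invariant factor 2 > 1, so H_1 = Z ⊕ Z/2Z.
  H_2: rank ker ∂_2 − rank ∂_3 = (18 − 18) − 0 = 0, and there is no ∂_3, so H_2 = 0.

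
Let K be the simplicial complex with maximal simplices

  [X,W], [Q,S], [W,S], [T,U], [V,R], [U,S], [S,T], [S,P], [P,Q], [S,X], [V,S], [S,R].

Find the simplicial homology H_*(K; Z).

K has 9 vertices, 12 edges.
rank ∂_0 = 0, rank ∂_1 = 8 ⇒ b_0 = 9 − 0 − 8 = 1; all invariant factors of ∂_1 are 1 so no torsion. So H_0 ≅ Z.
rank ∂_1 = 8, rank ∂_2 = 0 ⇒ b_1 = 12 − 8 − 0 = 4. So H_1 ≅ Z^4.

H_0 ≅ Z,  H_1 ≅ Z^4.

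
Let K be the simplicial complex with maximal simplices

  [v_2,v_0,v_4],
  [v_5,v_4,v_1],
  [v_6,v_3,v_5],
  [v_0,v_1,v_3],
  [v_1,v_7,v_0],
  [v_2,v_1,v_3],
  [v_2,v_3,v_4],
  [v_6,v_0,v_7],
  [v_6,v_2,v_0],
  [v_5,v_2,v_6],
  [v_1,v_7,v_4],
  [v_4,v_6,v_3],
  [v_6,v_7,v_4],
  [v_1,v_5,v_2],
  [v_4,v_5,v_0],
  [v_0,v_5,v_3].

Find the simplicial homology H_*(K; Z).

H_0 = Z,  H_1 = Z^2,  H_2 = Z.

Fix the vertex order v_0 < v_1 < v_2 < v_3 < v_4 < v_5 < v_6 < v_7 and write every simplex with vertices in increasing order. Then dim K = 2 and the simplices of K are:

  0-simplices (8): [v_0], [v_1], [v_2], [v_3], [v_4], [v_5], [v_6], [v_7]
  1-simplices (24): (24 of them)
  2-simplices (16): (16 of them)

Hence C_0 ≅ Z^8, C_1 ≅ Z^24, C_2 ≅ Z^16.

∂_1: C_1 → C_0 maps an edge to its endpoints' difference, ∂[p,q] = q − p. For instance
  ∂[v_0,v_3] = [v_3] − [v_0].
As a 8×24 matrix over Z this has rank 7, with invariant factors (1,1,1,1,1,1,1).

The boundary map ∂_2: C_2 → C_1 acts by ∂[p,q,r] = [q,r] − [p,r] + [p,q]. For instance
  ∂[v_2,v_5,v_6] = [v_5,v_6] − [v_2,v_6] + [v_2,v_5],
  ∂[v_0,v_2,v_4] = [v_2,v_4] − [v_0,v_4] + [v_0,v_2].
The 24×16 boundary matrix has rank 15 and Smith normal form diag(1,1,1,1,1,1,1,1,1,1,1,1,1,1,1).

Now H_k = ker ∂_k / im ∂_{k+1}, so:

  H_0: rank C_0 − rank ∂_1 = 8 − 7 = 1, and the invariant factors of ∂_1 are all 1, so H_0 = Z.
  H_1: rank ker ∂_1 − rank ∂_2 = (24 − 7) − 15 = 2, and the invariant factors of ∂_2 are all 1, so H_1 = Z^2.
  H_2: rank ker ∂_2 − rank ∂_3 = (16 − 15) − 0 = 1, and there is no ∂_3, so H_2 = Z.

As a check, the Euler characteristic is 8 − 24 + 16 = 0, which agrees with 1 − 2 + 1 = 0.
(K is a triangulation of the torus T^2.)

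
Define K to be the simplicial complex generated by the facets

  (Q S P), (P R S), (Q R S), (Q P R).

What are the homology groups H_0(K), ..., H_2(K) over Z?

H_0 ≅ Z,  H_1 = 0,  H_2 ≅ Z.

K has 4 vertices, 6 edges, 4 triangles.
rank ∂_0 = 0, rank ∂_1 = 3 ⇒ b_0 = 4 − 0 − 3 = 1; all invariant factors of ∂_1 are 1 so no torsion. So H_0 = Z.
rank ∂_1 = 3, rank ∂_2 = 3 ⇒ b_1 = 6 − 3 − 3 = 0; all invariant factors of ∂_2 are 1 so no torsion. So H_1 = 0.
rank ∂_2 = 3, rank ∂_3 = 0 ⇒ b_2 = 4 − 3 − 0 = 1. So H_2 = Z.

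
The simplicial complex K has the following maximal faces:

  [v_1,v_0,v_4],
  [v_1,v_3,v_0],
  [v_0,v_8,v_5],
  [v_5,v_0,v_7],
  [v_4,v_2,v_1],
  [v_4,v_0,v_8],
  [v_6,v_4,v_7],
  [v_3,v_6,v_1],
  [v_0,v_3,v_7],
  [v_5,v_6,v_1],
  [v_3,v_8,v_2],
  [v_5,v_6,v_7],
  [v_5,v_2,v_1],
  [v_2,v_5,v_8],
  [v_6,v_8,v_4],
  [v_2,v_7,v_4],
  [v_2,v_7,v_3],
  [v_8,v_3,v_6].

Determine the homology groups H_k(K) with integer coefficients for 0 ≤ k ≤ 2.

Fix the vertex order v_0 < v_1 < v_2 < v_3 < v_4 < v_5 < v_6 < v_7 < v_8 and write every simplex with vertices in increasing order. Then dim K = 2 and the simplices of K are:

  0-simplices (9): [v_0], [v_1], [v_2], [v_3], [v_4], [v_5], [v_6], [v_7], [v_8]
  1-simplices (27): (27 of them)
  2-simplices (18): (18 of them)

Hence C_0 ≅ Z^9, C_1 ≅ Z^27, C_2 ≅ Z^18.

The boundary map ∂_1: C_1 → C_0 is given by ∂[p,q] = [q] − [p]. For instance
  ∂[v_1,v_2] = [v_2] − [v_1].
As a 9×27 matrix over Z this has rank 8, with invariant factors (1,1,1,1,1,1,1,1).

Boundary ∂_2: C_2 → C_1 sends each 2-simplex [p,q,r] to [q,r] − [p,r] + [p,q]. For instance
  ∂[v_1,v_2,v_4] = [v_2,v_4] − [v_1,v_4] + [v_1,v_2],
  ∂[v_1,v_3,v_6] = [v_3,v_6] − [v_1,v_6] + [v_1,v_3].
The 27×18 boundary matrix has rank 17 and Smith normal form diag(1,1,1,1,1,1,1,1,1,1,1,1,1,1,1,1,1).

Reading off H_k = ker ∂_k / im ∂_{k+1}:

  H_0: rank C_0 − rank ∂_1 = 9 − 8 = 1, and the invariant factors of ∂_1 are all 1, so H_0 ≅ Z.
  H_1: rank ker ∂_1 − rank ∂_2 = (27 − 8) − 17 = 2, and the invariant factors of ∂_2 are all 1, so H_1 ≅ Z^2.
  H_2: rank ker ∂_2 − rank ∂_3 = (18 − 17) − 0 = 1, and there is no ∂_3, so H_2 ≅ Z.

H_0 ≅ Z,  H_1 ≅ Z^2,  H_2 ≅ Z.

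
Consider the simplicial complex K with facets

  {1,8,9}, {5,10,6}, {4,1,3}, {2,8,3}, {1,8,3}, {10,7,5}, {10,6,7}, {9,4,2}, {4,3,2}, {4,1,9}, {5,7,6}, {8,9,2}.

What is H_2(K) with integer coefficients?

H_2 = Z^2.

Order the vertices as 1 < 2 < 3 < 4 < 5 < 6 < 7 < 8 < 9 < 10. Listing each simplex with vertices in this order, K has dimension 2 with simplices:

  0-simplices (10): [1], [2], [3], [4], [5], [6], [7], [8], [9], [10]
  1-simplices (18): [1,3], [1,4], [1,8], [1,9], [2,3], [2,4], [2,8], [2,9], [3,4], [3,8], [4,9], [5,6], [5,7], [5,10], [6,7], [6,10], [7,10], [8,9]
  2-simplices (12): [1,3,4], [1,3,8], [1,4,9], [1,8,9], [2,3,4], [2,3,8], [2,4,9], [2,8,9], [5,6,7], [5,6,10], [5,7,10], [6,7,10]

so the chain groups are C_0 ≅ Z^10, C_1 ≅ Z^18, C_2 ≅ Z^12.

Boundary ∂_1: C_1 → C_0 sends each edge [p,q] (with p < q) to q − p.
The resulting 10×18 matrix has rank 8, and its Smith normal form has invariant factors (1,1,1,1,1,1,1,1).

Boundary ∂_2: C_2 → C_1 acts by ∂[p,q,r] = [q,r] − [p,r] + [p,q]. For instance
  ∂[1,8,9] = [8,9] − [1,9] + [1,8],
  ∂[1,3,4] = [3,4] − [1,4] + [1,3].
The resulting 18×12 matrix has rank 10, and its Smith normal form has invariant factors (1,1,1,1,1,1,1,1,1,1).

Now H_k = ker ∂_k / im ∂_{k+1}, so:

  H_2: rank ker ∂_2 − rank ∂_3 = (12 − 10) − 0 = 2, and there is no ∂_3, so H_2 ≅ Z^2.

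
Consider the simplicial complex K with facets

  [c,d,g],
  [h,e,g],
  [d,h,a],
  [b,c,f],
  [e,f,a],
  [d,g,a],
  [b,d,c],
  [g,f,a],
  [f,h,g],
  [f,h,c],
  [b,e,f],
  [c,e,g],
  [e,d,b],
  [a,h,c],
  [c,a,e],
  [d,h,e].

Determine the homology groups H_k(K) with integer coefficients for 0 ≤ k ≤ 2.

H_0 = Z,  H_1 = Z^2,  H_2 = Z.

Fix the vertex order a < b < c < d < e < f < g < h and write every simplex with vertices in increasing order. Then dim K = 2 and the simplices of K are:

  0-simplices (8): a, b, c, d, e, f, g, h
  1-simplices (24): ac, ad, ae, af, ag, ah, bc, bd, be, bf, cd, ce, cf, cg, ch, de, dg, dh, ef, eg, eh, fg, fh, gh
  2-simplices (16): ace, ach, adg, adh, aef, afg, bcd, bcf, bde, bef, cdg, ceg, cfh, deh, egh, fgh

Hence C_0 ≅ Z^8, C_1 ≅ Z^24, C_2 ≅ Z^16.

∂_1: C_1 → C_0 sends each edge [p,q] (with p < q) to q − p. For instance
  ∂bd = d − b.
The resulting 8×24 matrix has rank 7, and its Smith normal form has invariant factors (1,1,1,1,1,1,1).

The boundary map ∂_2: C_2 → C_1 sends each 2-simplex [p,q,r] to [q,r] − [p,r] + [p,q]. For instance
  ∂adg = dg − ag + ad,
  ∂deh = eh − dh + de.
As a 24×16 matrix over Z this has rank 15, with invariant factors (1,1,1,1,1,1,1,1,1,1,1,1,1,1,1).

Computing H_k = (kernel of ∂_k) / (image of ∂_{k+1}):

  H_0: rank C_0 − rank ∂_1 = 8 − 7 = 1, and the invariant factors of ∂_1 are all 1, so H_0 = Z.
  H_1: rank ker ∂_1 − rank ∂_2 = (24 − 7) − 15 = 2, and the invariant factors of ∂_2 are all 1, so H_1 = Z^2.
  H_2: rank ker ∂_2 − rank ∂_3 = (16 − 15) − 0 = 1, and there is no ∂_3, so H_2 = Z.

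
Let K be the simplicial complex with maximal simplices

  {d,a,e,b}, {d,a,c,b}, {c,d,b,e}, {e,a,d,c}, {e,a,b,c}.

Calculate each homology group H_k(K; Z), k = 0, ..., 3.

We work with the vertex ordering a < b < c < d < e. The simplices of K, each written with vertices in increasing order, are:

  0-simplices (5): a, b, c, d, e
  1-simplices (10): ab, ac, ad, ae, bc, bd, be, cd, ce, de
  2-simplices (10): abc, abd, abe, acd, ace, ade, bcd, bce, bde, cde
  3-simplices (5): abcd, abce, abde, acde, bcde

Hence C_0 ≅ Z^5, C_1 ≅ Z^10, C_2 ≅ Z^10, C_3 ≅ Z^5.

Boundary ∂_1: C_1 → C_0 sends each edge [p,q] (with p < q) to q − p. For instance
  ∂be = e − b.
As a 5×10 matrix over Z this has rank 4, with invariant factors (1,1,1,1).

The boundary map ∂_2: C_2 → C_1 sends each 2-simplex [p,q,r] to [q,r] − [p,r] + [p,q]. For instance
  ∂bcd = cd − bd + bc,
  ∂ace = ce − ae + ac.
As a 10×10 matrix over Z this has rank 6, with invariant factors (1,1,1,1,1,1).

∂_3: C_3 → C_2 sends each 3-simplex σ to the alternating sum Σ_i (−1)^i (σ with its i-th vertex removed). For instance
  ∂acde = cde − ade + ace − acd,
  ∂abcd = bcd − acd + abd − abc.
The resulting 10×5 matrix has rank 4, and its Smith normal form has invariant factors (1,1,1,1).

Computing H_k = (kernel of ∂_k) / (image of ∂_{k+1}):

  H_0: rank C_0 − rank ∂_1 = 5 − 4 = 1, and the invariant factors of ∂_1 are all 1, so H_0 = Z.
  H_1: rank ker ∂_1 − rank ∂_2 = (10 − 4) − 6 = 0, and the invariant factors of ∂_2 are all 1, so H_1 = 0.
  H_2: rank ker ∂_2 − rank ∂_3 = (10 − 6) − 4 = 0, and the invariant factors of ∂_3 are all 1, so H_2 = 0.
  H_3: rank ker ∂_3 − rank ∂_4 = (5 − 4) − 0 = 1, and there is no ∂_4, so H_3 = Z.

As a check, the Euler characteristic is 5 − 10 + 10 − 5 = 0, which agrees with 1 − 0 + 0 − 1 = 0.

H_0 ≅ Z,  H_1 = 0,  H_2 = 0,  H_3 ≅ Z.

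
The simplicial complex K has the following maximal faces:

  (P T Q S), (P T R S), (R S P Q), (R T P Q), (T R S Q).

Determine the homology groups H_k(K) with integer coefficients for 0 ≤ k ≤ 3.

H_0 = Z,  H_1 = 0,  H_2 = 0,  H_3 = Z.

Order the vertices as P < Q < R < S < T. Listing each simplex with vertices in this order, K has dimension 3 with simplices:

  0-simplices (5): P, Q, R, S, T
  1-simplices (10): PQ, PR, PS, PT, QR, QS, QT, RS, RT, ST
  2-simplices (10): PQR, PQS, PQT, PRS, PRT, PST, QRS, QRT, QST, RST
  3-simplices (5): PQRS, PQRT, PQST, PRST, QRST

so the chain groups are C_0 ≅ Z^5, C_1 ≅ Z^10, C_2 ≅ Z^10, C_3 ≅ Z^5.

∂_1: C_1 → C_0 is given by ∂[p,q] = [q] − [p]. For instance
  ∂PR = R − P.
The resulting 5×10 matrix has rank 4, and its Smith normal form has invariant factors (1,1,1,1).

∂_2: C_2 → C_1 maps a triangle to the signed sum of its edges. For instance
  ∂PQT = QT − PT + PQ,
  ∂PQS = QS − PS + PQ.
The 10×10 boundary matrix has rank 6 and Smith normal form diag(1,1,1,1,1,1).

The boundary map ∂_3: C_3 → C_2 sends each 3-simplex σ to the alternating sum Σ_i (−1)^i (σ with its i-th vertex removed). For instance
  ∂PQST = QST − PST + PQT − PQS,
  ∂PQRS = QRS − PRS + PQS − PQR.
As a 10×5 matrix over Z this has rank 4, with invariant factors (1,1,1,1).

From H_k ≅ ker(∂_k) / im(∂_{k+1}) we obtain:

  H_0: rank C_0 − rank ∂_1 = 5 − 4 = 1, and the invariant factors of ∂_1 are all 1, so H_0 ≅ Z.
  H_1: rank ker ∂_1 − rank ∂_2 = (10 − 4) − 6 = 0, and the invariant factors of ∂_2 are all 1, so H_1 ≅ 0.
  H_2: rank ker ∂_2 − rank ∂_3 = (10 − 6) − 4 = 0, and the invariant factors of ∂_3 are all 1, so H_2 ≅ 0.
  H_3: rank ker ∂_3 − rank ∂_4 = (5 − 4) − 0 = 1, and there is no ∂_4, so H_3 ≅ Z.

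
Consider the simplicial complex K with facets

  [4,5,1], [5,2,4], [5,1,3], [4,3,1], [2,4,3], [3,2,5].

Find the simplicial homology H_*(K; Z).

H_0 ≅ Z,  H_1 = 0,  H_2 ≅ Z.

Order the vertices as 1 < 2 < 3 < 4 < 5. Listing each simplex with vertices in this order, K has dimension 2 with simplices:

  0-simplices (5): [1], [2], [3], [4], [5]
  1-simplices (9): [1,3], [1,4], [1,5], [2,3], [2,4], [2,5], [3,4], [3,5], [4,5]
  2-simplices (6): [1,3,4], [1,3,5], [1,4,5], [2,3,4], [2,3,5], [2,4,5]

so the chain groups are C_0 ≅ Z^5, C_1 ≅ Z^9, C_2 ≅ Z^6.

∂_1: C_1 → C_0 sends each edge [p,q] (with p < q) to q − p. For instance
  ∂[1,5] = [5] − [1].
As a 5×9 matrix over Z this has rank 4, with invariant factors (1,1,1,1).

∂_2: C_2 → C_1 acts by ∂[p,q,r] = [q,r] − [p,r] + [p,q]. For instance
  ∂[1,3,5] = [3,5] − [1,5] + [1,3],
  ∂[2,3,5] = [3,5] − [2,5] + [2,3].
The resulting 9×6 matrix has rank 5, and its Smith normal form has invariant factors (1,1,1,1,1).

From H_k ≅ ker(∂_k) / im(∂_{k+1}) we obtain:

  H_0: rank C_0 − rank ∂_1 = 5 − 4 = 1, and the invariant factors of ∂_1 are all 1, so H_0 = Z.
  H_1: rank ker ∂_1 − rank ∂_2 = (9 − 4) − 5 = 0, and the invariant factors of ∂_2 are all 1, so H_1 = 0.
  H_2: rank ker ∂_2 − rank ∂_3 = (6 − 5) − 0 = 1, and there is no ∂_3, so H_2 = Z.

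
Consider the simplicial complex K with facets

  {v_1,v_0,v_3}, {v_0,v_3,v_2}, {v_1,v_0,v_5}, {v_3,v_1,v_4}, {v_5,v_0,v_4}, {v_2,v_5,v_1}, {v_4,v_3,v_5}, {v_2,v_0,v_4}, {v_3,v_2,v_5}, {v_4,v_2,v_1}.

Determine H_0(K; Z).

Take the total order v_0 < v_1 < v_2 < v_3 < v_4 < v_5 on the vertex set. Then K (dimension 2) consists of the simplices:

  0-simplices (6): [v_0], [v_1], [v_2], [v_3], [v_4], [v_5]
  1-simplices (15): (15 of them)
  2-simplices (10): [v_0,v_1,v_3], [v_0,v_1,v_5], [v_0,v_2,v_3], [v_0,v_2,v_4], [v_0,v_4,v_5], [v_1,v_2,v_4], [v_1,v_2,v_5], [v_1,v_3,v_4], [v_2,v_3,v_5], [v_3,v_4,v_5]

Hence C_0 ≅ Z^6, C_1 ≅ Z^15, C_2 ≅ Z^10.

Boundary ∂_1: C_1 → C_0 is given by ∂[p,q] = [q] − [p].
The resulting 6×15 matrix has rank 5, and its Smith normal form has invariant factors (1,1,1,1,1).

∂_2: C_2 → C_1 acts by ∂[p,q,r] = [q,r] − [p,r] + [p,q]. For instance
  ∂[v_1,v_3,v_4] = [v_3,v_4] − [v_1,v_4] + [v_1,v_3],
  ∂[v_0,v_2,v_4] = [v_2,v_4] − [v_0,v_4] + [v_0,v_2].
The 15×10 boundary matrix has rank 10 and Smith normal form diag(1,1,1,1,1,1,1,1,1,2).

From H_k ≅ ker(∂_k) / im(∂_{k+1}) we obtain:

  H_0: rank C_0 − rank ∂_1 = 6 − 5 = 1, and the invariant factors of ∂_1 are all 1, so H_0 = Z.

(K is a triangulation of the real projective plane RP^2.)

H_0 = Z.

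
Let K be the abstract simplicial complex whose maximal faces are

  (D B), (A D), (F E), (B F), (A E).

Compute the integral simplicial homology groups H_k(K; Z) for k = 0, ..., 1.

Order the vertices as A < B < D < E < F. Listing each simplex with vertices in this order, K has dimension 1 with simplices:

  0-simplices (5): A, B, D, E, F
  1-simplices (5): AD, AE, BD, BF, EF

Hence C_0 ≅ Z^5, C_1 ≅ Z^5.

∂_1: C_1 → C_0 sends each edge [p,q] (with p < q) to q − p. For instance
  ∂EF = F − E.
The resulting 5×5 matrix has rank 4, and its Smith normal form has invariant factors (1,1,1,1).

From H_k ≅ ker(∂_k) / im(∂_{k+1}) we obtain:

  H_0: rank C_0 − rank ∂_1 = 5 − 4 = 1, and the invariant factors of ∂_1 are all 1, so H_0 = Z.
  H_1: rank ker ∂_1 − rank ∂_2 = (5 − 4) − 0 = 1, and there is no ∂_2, so H_1 = Z.

As a check, the Euler characteristic is 5 − 5 = 0, which agrees with 1 − 1 = 0.

H_0 = Z,  H_1 = Z.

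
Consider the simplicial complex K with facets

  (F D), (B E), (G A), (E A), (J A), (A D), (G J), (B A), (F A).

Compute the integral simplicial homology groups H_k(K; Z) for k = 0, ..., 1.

K has 7 vertices, 9 edges.
rank ∂_0 = 0, rank ∂_1 = 6 ⇒ b_0 = 7 − 0 − 6 = 1; all invariant factors of ∂_1 are 1 so no torsion. So H_0 ≅ Z.
rank ∂_1 = 6, rank ∂_2 = 0 ⇒ b_1 = 9 − 6 − 0 = 3. So H_1 ≅ Z^3.

H_0 = Z,  H_1 = Z^3.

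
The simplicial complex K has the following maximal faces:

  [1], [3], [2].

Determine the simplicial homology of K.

H_0 = Z^3.

We work with the vertex ordering 1 < 2 < 3. The simplices of K, each written with vertices in increasing order, are:

  0-simplices (3): [1], [2], [3]

giving chain groups C_0 ≅ Z^3.

Computing H_k = (kernel of ∂_k) / (image of ∂_{k+1}):

  H_0: rank C_0 − rank ∂_1 = 3 − 0 = 3, and there is no ∂_1, so H_0 = Z^3.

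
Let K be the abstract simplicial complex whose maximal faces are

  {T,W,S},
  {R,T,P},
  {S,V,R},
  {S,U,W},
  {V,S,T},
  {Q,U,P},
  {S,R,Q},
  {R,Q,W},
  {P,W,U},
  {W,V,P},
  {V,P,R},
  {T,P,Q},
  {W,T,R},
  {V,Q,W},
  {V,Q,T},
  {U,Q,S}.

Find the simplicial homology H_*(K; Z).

Fix the vertex order P < Q < R < S < T < U < V < W and write every simplex with vertices in increasing order. Then dim K = 2 and the simplices of K are:

  0-simplices (8): P, Q, R, S, T, U, V, W
  1-simplices (24): PQ, PR, PT, PU, PV, PW, QR, QS, QT, QU, QV, QW, RS, RT, RV, RW, ST, SU, SV, SW, TV, TW, UW, VW
  2-simplices (16): PQT, PQU, PRT, PRV, PUW, PVW, QRS, QRW, QSU, QTV, QVW, RSV, RTW, STV, STW, SUW

so the chain groups are C_0 ≅ Z^8, C_1 ≅ Z^24, C_2 ≅ Z^16.

Boundary ∂_1: C_1 → C_0 is given by ∂[p,q] = [q] − [p]. For instance
  ∂QV = V − Q.
The resulting 8×24 matrix has rank 7, and its Smith normal form has invariant factors (1,1,1,1,1,1,1).

Boundary ∂_2: C_2 → C_1 sends each 2-simplex [p,q,r] to [q,r] − [p,r] + [p,q]. For instance
  ∂SUW = UW − SW + SU,
  ∂PQU = QU − PU + PQ.
The resulting 24×16 matrix has rank 15, and its Smith normal form has invariant factors (1,1,1,1,1,1,1,1,1,1,1,1,1,1,1).

From H_k ≅ ker(∂_k) / im(∂_{k+1}) we obtain:

  H_0: rank C_0 − rank ∂_1 = 8 − 7 = 1, and the invariant factors of ∂_1 are all 1, so H_0 = Z.
  H_1: rank ker ∂_1 − rank ∂_2 = (24 − 7) − 15 = 2, and the invariant factors of ∂_2 are all 1, so H_1 = Z^2.
  H_2: rank ker ∂_2 − rank ∂_3 = (16 − 15) − 0 = 1, and there is no ∂_3, so H_2 = Z.

H_0 = Z,  H_1 = Z^2,  H_2 = Z.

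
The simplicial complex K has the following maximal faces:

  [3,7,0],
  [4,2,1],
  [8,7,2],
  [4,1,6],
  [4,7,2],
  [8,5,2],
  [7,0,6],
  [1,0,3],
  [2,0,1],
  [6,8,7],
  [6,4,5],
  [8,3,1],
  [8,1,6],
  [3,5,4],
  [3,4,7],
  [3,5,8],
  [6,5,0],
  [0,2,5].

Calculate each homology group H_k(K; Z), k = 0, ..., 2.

Take the total order 0 < 1 < 2 < 3 < 4 < 5 < 6 < 7 < 8 on the vertex set. Then K (dimension 2) consists of the simplices:

  0-simplices (9): [0], [1], [2], [3], [4], [5], [6], [7], [8]
  1-simplices (27): (27 of them)
  2-simplices (18): [0,1,2], [0,1,3], [0,2,5], [0,3,7], [0,5,6], [0,6,7], [1,2,4], [1,3,8], [1,4,6], [1,6,8], [2,4,7], [2,5,8], [2,7,8], [3,4,5], [3,4,7], [3,5,8], [4,5,6], [6,7,8]

so the chain groups are C_0 ≅ Z^9, C_1 ≅ Z^27, C_2 ≅ Z^18.

The boundary map ∂_1: C_1 → C_0 is given by ∂[p,q] = [q] − [p].
This gives a 9×27 integer matrix of rank 8; reducing to Smith normal form yields diagonal entries (1,1,1,1,1,1,1,1).

∂_2: C_2 → C_1 maps a triangle to the signed sum of its edges. For instance
  ∂[1,3,8] = [3,8] − [1,8] + [1,3],
  ∂[3,4,7] = [4,7] − [3,7] + [3,4].
The 27×18 boundary matrix has rank 17 and Smith normal form diag(1,1,1,1,1,1,1,1,1,1,1,1,1,1,1,1,1).

Reading off H_k = ker ∂_k / im ∂_{k+1}:

  H_0: rank C_0 − rank ∂_1 = 9 − 8 = 1, and the invariant factors of ∂_1 are all 1, so H_0 ≅ Z.
  H_1: rank ker ∂_1 − rank ∂_2 = (27 − 8) − 17 = 2, and the invariant factors of ∂_2 are all 1, so H_1 ≅ Z^2.
  H_2: rank ker ∂_2 − rank ∂_3 = (18 − 17) − 0 = 1, and there is no ∂_3, so H_2 ≅ Z.

As a check, the Euler characteristic is 9 − 27 + 18 = 0, which agrees with 1 − 2 + 1 = 0.
(K is a triangulation of the torus T^2.)

H_0 = Z,  H_1 = Z^2,  H_2 = Z.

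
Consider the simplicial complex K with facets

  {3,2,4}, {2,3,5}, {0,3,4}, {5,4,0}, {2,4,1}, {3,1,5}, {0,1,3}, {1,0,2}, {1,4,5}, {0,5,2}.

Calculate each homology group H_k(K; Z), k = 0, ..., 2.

H_0 ≅ Z,  H_1 ≅ Z/2,  H_2 = 0.

We work with the vertex ordering 0 < 1 < 2 < 3 < 4 < 5. The simplices of K, each written with vertices in increasing order, are:

  0-simplices (6): [0], [1], [2], [3], [4], [5]
  1-simplices (15): [0,1], [0,2], [0,3], [0,4], [0,5], [1,2], [1,3], [1,4], [1,5], [2,3], [2,4], [2,5], [3,4], [3,5], [4,5]
  2-simplices (10): [0,1,2], [0,1,3], [0,2,5], [0,3,4], [0,4,5], [1,2,4], [1,3,5], [1,4,5], [2,3,4], [2,3,5]

so the chain groups are C_0 ≅ Z^6, C_1 ≅ Z^15, C_2 ≅ Z^10.

Boundary ∂_1: C_1 → C_0 sends each edge [p,q] (with p < q) to q − p. For instance
  ∂[1,2] = [2] − [1].
This gives a 6×15 integer matrix of rank 5; reducing to Smith normal form yields diagonal entries (1,1,1,1,1).

The boundary map ∂_2: C_2 → C_1 acts by ∂[p,q,r] = [q,r] − [p,r] + [p,q]. For instance
  ∂[0,1,3] = [1,3] − [0,3] + [0,1],
  ∂[0,4,5] = [4,5] − [0,5] + [0,4].
This gives a 15×10 integer matrix of rank 10; reducing to Smith normal form yields diagonal entries (1,1,1,1,1,1,1,1,1,2).

Now H_k = ker ∂_k / im ∂_{k+1}, so:

  H_0: rank C_0 − rank ∂_1 = 6 − 5 = 1, and the invariant factors of ∂_1 are all 1, so H_0 = Z.
  H_1: rank ker ∂_1 − rank ∂_2 = (15 − 5) − 10 = 0, and ∂_2 has invariant factor 2 > 1, so H_1 = Z/2.
  H_2: rank ker ∂_2 − rank ∂_3 = (10 − 10) − 0 = 0, and there is no ∂_3, so H_2 = 0.

(K is a triangulation of the real projective plane RP^2.)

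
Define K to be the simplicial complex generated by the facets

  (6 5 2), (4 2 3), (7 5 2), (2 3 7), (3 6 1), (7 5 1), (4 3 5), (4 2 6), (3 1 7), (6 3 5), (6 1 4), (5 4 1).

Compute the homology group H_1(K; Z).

H_1 = Z/2.

We work with the vertex ordering 1 < 2 < 3 < 4 < 5 < 6 < 7. The simplices of K, each written with vertices in increasing order, are:

  0-simplices (7): [1], [2], [3], [4], [5], [6], [7]
  1-simplices (18): [1,3], [1,4], [1,5], [1,6], [1,7], [2,3], [2,4], [2,5], [2,6], [2,7], [3,4], [3,5], [3,6], [3,7], [4,5], [4,6], [5,6], [5,7]
  2-simplices (12): [1,3,6], [1,3,7], [1,4,5], [1,4,6], [1,5,7], [2,3,4], [2,3,7], [2,4,6], [2,5,6], [2,5,7], [3,4,5], [3,5,6]

Hence C_0 ≅ Z^7, C_1 ≅ Z^18, C_2 ≅ Z^12.

∂_1: C_1 → C_0 maps an edge to its endpoints' difference, ∂[p,q] = q − p.
The resulting 7×18 matrix has rank 6, and its Smith normal form has invariant factors (1,1,1,1,1,1).

∂_2: C_2 → C_1 maps a triangle to the signed sum of its edges. For instance
  ∂[2,3,7] = [3,7] − [2,7] + [2,3],
  ∂[3,5,6] = [5,6] − [3,6] + [3,5].
The resulting 18×12 matrix has rank 12, and its Smith normal form has invariant factors (1,1,1,1,1,1,1,1,1,1,1,2).

Computing H_k = (kernel of ∂_k) / (image of ∂_{k+1}):

  H_1: rank ker ∂_1 − rank ∂_2 = (18 − 6) − 12 = 0, and ∂_2 has invariant factor 2 > 1, so H_1 ≅ Z/2.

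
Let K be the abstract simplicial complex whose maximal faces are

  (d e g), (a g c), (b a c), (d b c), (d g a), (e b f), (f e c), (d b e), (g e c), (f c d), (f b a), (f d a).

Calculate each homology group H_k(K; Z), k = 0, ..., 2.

H_0 = Z,  H_1 = Z_2,  H_2 = 0.

Take the total order a < b < c < d < e < f < g on the vertex set. Then K (dimension 2) consists of the simplices:

  0-simplices (7): a, b, c, d, e, f, g
  1-simplices (18): ab, ac, ad, af, ag, bc, bd, be, bf, cd, ce, cf, cg, de, df, dg, ef, eg
  2-simplices (12): abc, abf, acg, adf, adg, bcd, bde, bef, cdf, cef, ceg, deg

so the chain groups are C_0 ≅ Z^7, C_1 ≅ Z^18, C_2 ≅ Z^12.

∂_1: C_1 → C_0 maps an edge to its endpoints' difference, ∂[p,q] = q − p. For instance
  ∂eg = g − e.
The 7×18 boundary matrix has rank 6 and Smith normal form diag(1,1,1,1,1,1).

The boundary map ∂_2: C_2 → C_1 sends each 2-simplex [p,q,r] to [q,r] − [p,r] + [p,q]. For instance
  ∂cdf = df − cf + cd,
  ∂acg = cg − ag + ac.
As a 18×12 matrix over Z this has rank 12, with invariant factors (1,1,1,1,1,1,1,1,1,1,1,2).

Now H_k = ker ∂_k / im ∂_{k+1}, so:

  H_0: rank C_0 − rank ∂_1 = 7 − 6 = 1, and the invariant factors of ∂_1 are all 1, so H_0 = Z.
  H_1: rank ker ∂_1 − rank ∂_2 = (18 − 6) − 12 = 0, and ∂_2 has invariant factor 2 > 1, so H_1 = Z_2.
  H_2: rank ker ∂_2 − rank ∂_3 = (12 − 12) − 0 = 0, and there is no ∂_3, so H_2 = 0.

(K is a triangulation of the real projective plane RP^2.)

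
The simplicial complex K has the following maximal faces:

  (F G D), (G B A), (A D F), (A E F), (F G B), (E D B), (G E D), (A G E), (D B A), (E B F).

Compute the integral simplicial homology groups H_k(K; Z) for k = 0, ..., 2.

H_0 = Z,  H_1 = Z_2,  H_2 = 0.

We work with the vertex ordering A < B < D < E < F < G. The simplices of K, each written with vertices in increasing order, are:

  0-simplices (6): A, B, D, E, F, G
  1-simplices (15): AB, AD, AE, AF, AG, BD, BE, BF, BG, DE, DF, DG, EF, EG, FG
  2-simplices (10): ABD, ABG, ADF, AEF, AEG, BDE, BEF, BFG, DEG, DFG

so the chain groups are C_0 ≅ Z^6, C_1 ≅ Z^15, C_2 ≅ Z^10.

The boundary map ∂_1: C_1 → C_0 is given by ∂[p,q] = [q] − [p]. For instance
  ∂BG = G − B.
This gives a 6×15 integer matrix of rank 5; reducing to Smith normal form yields diagonal entries (1,1,1,1,1).

∂_2: C_2 → C_1 acts by ∂[p,q,r] = [q,r] − [p,r] + [p,q]. For instance
  ∂BDE = DE − BE + BD,
  ∂BEF = EF − BF + BE.
As a 15×10 matrix over Z this has rank 10, with invariant factors (1,1,1,1,1,1,1,1,1,2).

Now H_k = ker ∂_k / im ∂_{k+1}, so:

  H_0: rank C_0 − rank ∂_1 = 6 − 5 = 1, and the invariant factors of ∂_1 are all 1, so H_0 = Z.
  H_1: rank ker ∂_1 − rank ∂_2 = (15 − 5) − 10 = 0, and ∂_2 has invariant factor 2 > 1, so H_1 = Z_2.
  H_2: rank ker ∂_2 − rank ∂_3 = (10 − 10) − 0 = 0, and there is no ∂_3, so H_2 = 0.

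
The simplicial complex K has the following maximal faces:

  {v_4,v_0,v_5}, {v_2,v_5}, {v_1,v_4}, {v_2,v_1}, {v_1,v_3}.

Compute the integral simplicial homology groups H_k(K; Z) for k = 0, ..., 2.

K has 6 vertices, 7 edges, 1 triangle.
rank ∂_0 = 0, rank ∂_1 = 5 ⇒ b_0 = 6 − 0 − 5 = 1; all invariant factors of ∂_1 are 1 so no torsion. So H_0 = Z.
rank ∂_1 = 5, rank ∂_2 = 1 ⇒ b_1 = 7 − 5 − 1 = 1; all invariant factors of ∂_2 are 1 so no torsion. So H_1 = Z.
rank ∂_2 = 1, rank ∂_3 = 0 ⇒ b_2 = 1 − 1 − 0 = 0. So H_2 = 0.

H_0 = Z,  H_1 = Z,  H_2 = 0.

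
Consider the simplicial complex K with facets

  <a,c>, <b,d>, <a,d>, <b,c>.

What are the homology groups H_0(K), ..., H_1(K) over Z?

H_0 ≅ Z,  H_1 ≅ Z.

Fix the vertex order a < b < c < d and write every simplex with vertices in increasing order. Then dim K = 1 and the simplices of K are:

  0-simplices (4): a, b, c, d
  1-simplices (4): ac, ad, bc, bd

so the chain groups are C_0 ≅ Z^4, C_1 ≅ Z^4.

∂_1: C_1 → C_0 is given by ∂[p,q] = [q] − [p].
As a 4×4 matrix over Z this has rank 3, with invariant factors (1,1,1).

Reading off H_k = ker ∂_k / im ∂_{k+1}:

  H_0: rank C_0 − rank ∂_1 = 4 − 3 = 1, and the invariant factors of ∂_1 are all 1, so H_0 = Z.
  H_1: rank ker ∂_1 − rank ∂_2 = (4 − 3) − 0 = 1, and there is no ∂_2, so H_1 = Z.

(K is a triangulation of the circle S^1.)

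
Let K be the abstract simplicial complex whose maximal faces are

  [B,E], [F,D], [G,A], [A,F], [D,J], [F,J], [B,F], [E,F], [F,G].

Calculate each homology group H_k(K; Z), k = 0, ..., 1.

Order the vertices as A < B < D < E < F < G < J. Listing each simplex with vertices in this order, K has dimension 1 with simplices:

  0-simplices (7): A, B, D, E, F, G, J
  1-simplices (9): AF, AG, BE, BF, DF, DJ, EF, FG, FJ

so the chain groups are C_0 ≅ Z^7, C_1 ≅ Z^9.

Boundary ∂_1: C_1 → C_0 is given by ∂[p,q] = [q] − [p].
As a 7×9 matrix over Z this has rank 6, with invariant factors (1,1,1,1,1,1).

Now H_k = ker ∂_k / im ∂_{k+1}, so:

  H_0: rank C_0 − rank ∂_1 = 7 − 6 = 1, and the invariant factors of ∂_1 are all 1, so H_0 ≅ Z.
  H_1: rank ker ∂_1 − rank ∂_2 = (9 − 6) − 0 = 3, and there is no ∂_2, so H_1 ≅ Z^3.

H_0 ≅ Z,  H_1 ≅ Z^3.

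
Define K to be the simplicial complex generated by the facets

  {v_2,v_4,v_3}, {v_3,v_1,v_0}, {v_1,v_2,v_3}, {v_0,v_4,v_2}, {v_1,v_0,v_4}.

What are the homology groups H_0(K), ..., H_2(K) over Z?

K has 5 vertices, 10 edges, 5 triangles.
rank ∂_0 = 0, rank ∂_1 = 4 ⇒ b_0 = 5 − 0 − 4 = 1; all invariant factors of ∂_1 are 1 so no torsion. So H_0 ≅ Z.
rank ∂_1 = 4, rank ∂_2 = 5 ⇒ b_1 = 10 − 4 − 5 = 1; all invariant factors of ∂_2 are 1 so no torsion. So H_1 ≅ Z.
rank ∂_2 = 5, rank ∂_3 = 0 ⇒ b_2 = 5 − 5 − 0 = 0. So H_2 ≅ 0.

H_0 = Z,  H_1 = Z,  H_2 = 0.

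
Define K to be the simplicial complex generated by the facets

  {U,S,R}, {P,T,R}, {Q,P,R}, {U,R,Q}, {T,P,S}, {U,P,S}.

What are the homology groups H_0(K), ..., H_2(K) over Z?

We work with the vertex ordering P < Q < R < S < T < U. The simplices of K, each written with vertices in increasing order, are:

  0-simplices (6): P, Q, R, S, T, U
  1-simplices (12): PQ, PR, PS, PT, PU, QR, QU, RS, RT, RU, ST, SU
  2-simplices (6): PQR, PRT, PST, PSU, QRU, RSU

Hence C_0 ≅ Z^6, C_1 ≅ Z^12, C_2 ≅ Z^6.

∂_1: C_1 → C_0 maps an edge to its endpoints' difference, ∂[p,q] = q − p. For instance
  ∂SU = U − S.
The 6×12 boundary matrix has rank 5 and Smith normal form diag(1,1,1,1,1).

Boundary ∂_2: C_2 → C_1 acts by ∂[p,q,r] = [q,r] − [p,r] + [p,q]. For instance
  ∂PRT = RT − PT + PR,
  ∂RSU = SU − RU + RS.
The resulting 12×6 matrix has rank 6, and its Smith normal form has invariant factors (1,1,1,1,1,1).

From H_k ≅ ker(∂_k) / im(∂_{k+1}) we obtain:

  H_0: rank C_0 − rank ∂_1 = 6 − 5 = 1, and the invariant factors of ∂_1 are all 1, so H_0 ≅ Z.
  H_1: rank ker ∂_1 − rank ∂_2 = (12 − 5) − 6 = 1, and the invariant factors of ∂_2 are all 1, so H_1 ≅ Z.
  H_2: rank ker ∂_2 − rank ∂_3 = (6 − 6) − 0 = 0, and there is no ∂_3, so H_2 ≅ 0.

(K is a triangulation of the cylinder S^1 x I.)

H_0 = Z,  H_1 = Z,  H_2 = 0.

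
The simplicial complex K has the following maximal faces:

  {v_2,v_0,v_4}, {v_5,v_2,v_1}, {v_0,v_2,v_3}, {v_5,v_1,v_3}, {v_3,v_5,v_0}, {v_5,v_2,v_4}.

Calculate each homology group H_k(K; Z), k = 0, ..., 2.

H_0 ≅ Z,  H_1 ≅ Z,  H_2 = 0.

Order the vertices as v_0 < v_1 < v_2 < v_3 < v_4 < v_5. Listing each simplex with vertices in this order, K has dimension 2 with simplices:

  0-simplices (6): [v_0], [v_1], [v_2], [v_3], [v_4], [v_5]
  1-simplices (12): [v_0,v_2], [v_0,v_3], [v_0,v_4], [v_0,v_5], [v_1,v_2], [v_1,v_3], [v_1,v_5], [v_2,v_3], [v_2,v_4], [v_2,v_5], [v_3,v_5], [v_4,v_5]
  2-simplices (6): [v_0,v_2,v_3], [v_0,v_2,v_4], [v_0,v_3,v_5], [v_1,v_2,v_5], [v_1,v_3,v_5], [v_2,v_4,v_5]

so the chain groups are C_0 ≅ Z^6, C_1 ≅ Z^12, C_2 ≅ Z^6.

∂_1: C_1 → C_0 maps an edge to its endpoints' difference, ∂[p,q] = q − p. For instance
  ∂[v_0,v_3] = [v_3] − [v_0].
The 6×12 boundary matrix has rank 5 and Smith normal form diag(1,1,1,1,1).

The boundary map ∂_2: C_2 → C_1 maps a triangle to the signed sum of its edges. For instance
  ∂[v_1,v_3,v_5] = [v_3,v_5] − [v_1,v_5] + [v_1,v_3],
  ∂[v_2,v_4,v_5] = [v_4,v_5] − [v_2,v_5] + [v_2,v_4].
As a 12×6 matrix over Z this has rank 6, with invariant factors (1,1,1,1,1,1).

Now H_k = ker ∂_k / im ∂_{k+1}, so:

  H_0: rank C_0 − rank ∂_1 = 6 − 5 = 1, and the invariant factors of ∂_1 are all 1, so H_0 = Z.
  H_1: rank ker ∂_1 − rank ∂_2 = (12 − 5) − 6 = 1, and the invariant factors of ∂_2 are all 1, so H_1 = Z.
  H_2: rank ker ∂_2 − rank ∂_3 = (6 − 6) − 0 = 0, and there is no ∂_3, so H_2 = 0.

(K is a triangulation of the cylinder S^1 x I.)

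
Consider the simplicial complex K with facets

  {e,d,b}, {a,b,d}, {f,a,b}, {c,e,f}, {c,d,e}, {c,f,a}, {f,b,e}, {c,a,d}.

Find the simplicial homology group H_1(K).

K has 6 vertices, 12 edges, 8 triangles.
rank ∂_1 = 5, rank ∂_2 = 7 ⇒ b_1 = 12 − 5 − 7 = 0; all invariant factors of ∂_2 are 1 so no torsion. So H_1 = 0.

H_1 = 0.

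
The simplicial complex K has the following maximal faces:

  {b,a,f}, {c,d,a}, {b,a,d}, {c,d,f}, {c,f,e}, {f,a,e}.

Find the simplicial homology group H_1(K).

Order the vertices as a < b < c < d < e < f. Listing each simplex with vertices in this order, K has dimension 2 with simplices:

  0-simplices (6): a, b, c, d, e, f
  1-simplices (12): ab, ac, ad, ae, af, bd, bf, cd, ce, cf, df, ef
  2-simplices (6): abd, abf, acd, aef, cdf, cef

giving chain groups C_0 ≅ Z^6, C_1 ≅ Z^12, C_2 ≅ Z^6.

∂_1: C_1 → C_0 maps an edge to its endpoints' difference, ∂[p,q] = q − p. For instance
  ∂cd = d − c.
The 6×12 boundary matrix has rank 5 and Smith normal form diag(1,1,1,1,1).

The boundary map ∂_2: C_2 → C_1 maps a triangle to the signed sum of its edges. For instance
  ∂cef = ef − cf + ce,
  ∂cdf = df − cf + cd.
The resulting 12×6 matrix has rank 6, and its Smith normal form has invariant factors (1,1,1,1,1,1).

Now H_k = ker ∂_k / im ∂_{k+1}, so:

  H_1: rank ker ∂_1 − rank ∂_2 = (12 − 5) − 6 = 1, and the invariant factors of ∂_2 are all 1, so H_1 ≅ Z.

H_1 = Z.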